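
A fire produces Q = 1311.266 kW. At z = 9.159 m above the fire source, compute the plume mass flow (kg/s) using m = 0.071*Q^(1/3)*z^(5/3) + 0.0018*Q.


Q^(1/3) = 10.945
z^(5/3) = 40.094
First term = 0.071 * 10.945 * 40.094 = 31.158
Second term = 0.0018 * 1311.266 = 2.3603
m = 33.518 kg/s

33.518 kg/s


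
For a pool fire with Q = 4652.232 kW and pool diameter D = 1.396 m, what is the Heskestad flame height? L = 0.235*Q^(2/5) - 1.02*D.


Q^(2/5) = 29.313
0.235 * Q^(2/5) = 6.8886
1.02 * D = 1.4239
L = 5.4647 m

5.4647 m


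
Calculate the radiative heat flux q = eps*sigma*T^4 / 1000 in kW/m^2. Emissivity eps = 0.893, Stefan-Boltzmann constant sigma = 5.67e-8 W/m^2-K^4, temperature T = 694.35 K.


T^4 = 2.3244e+11
q = 0.893 * 5.67e-8 * 2.3244e+11 / 1000 = 11.769 kW/m^2

11.769 kW/m^2


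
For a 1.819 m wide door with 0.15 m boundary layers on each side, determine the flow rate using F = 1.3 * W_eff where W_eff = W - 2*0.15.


W_eff = 1.819 - 0.30 = 1.519 m
F = 1.3 * 1.519 = 1.9747 persons/s

1.9747 persons/s


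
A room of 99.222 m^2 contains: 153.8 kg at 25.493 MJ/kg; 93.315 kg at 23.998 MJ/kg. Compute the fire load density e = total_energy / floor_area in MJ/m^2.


Total energy = 153.8*25.493 + 93.315*23.998
= 3920.823 + 2239.373
= 6160.197 MJ
e = 6160.197 / 99.222 = 62.085 MJ/m^2

62.085 MJ/m^2


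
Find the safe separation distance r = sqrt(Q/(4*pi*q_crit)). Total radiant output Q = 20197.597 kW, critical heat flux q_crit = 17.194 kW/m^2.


4*pi*q_crit = 216.07
Q/(4*pi*q_crit) = 93.479
r = sqrt(93.479) = 9.6684 m

9.6684 m


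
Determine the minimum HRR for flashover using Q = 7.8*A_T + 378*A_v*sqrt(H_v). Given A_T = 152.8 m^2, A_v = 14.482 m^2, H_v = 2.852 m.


7.8*A_T = 1191.84
sqrt(H_v) = 1.6888
378*A_v*sqrt(H_v) = 9244.7
Q = 1191.84 + 9244.7 = 10437 kW

10437 kW


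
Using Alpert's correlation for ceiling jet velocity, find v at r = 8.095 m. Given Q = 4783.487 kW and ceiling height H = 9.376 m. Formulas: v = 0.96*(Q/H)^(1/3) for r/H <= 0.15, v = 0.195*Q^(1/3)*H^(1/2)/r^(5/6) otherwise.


r/H = 8.095 / 9.376 = 0.86337
r/H > 0.15, so v = 0.195*Q^(1/3)*H^(1/2)/r^(5/6)
Q^(1/3) = 16.849
H^(1/2) = 3.0620
r^(5/6) = 5.7128
v = 0.195 * 16.849 * 3.0620 / 5.7128 = 1.7611 m/s

1.7611 m/s


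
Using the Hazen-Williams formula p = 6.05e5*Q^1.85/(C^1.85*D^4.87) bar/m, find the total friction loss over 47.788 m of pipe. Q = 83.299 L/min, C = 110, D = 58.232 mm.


Q^1.85 = 3574.2
C^1.85 = 5978.3
D^4.87 = 3.9476e+08
p/m = 0.00091627 bar/m
p_total = 0.00091627 * 47.788 = 0.043787 bar

0.043787 bar


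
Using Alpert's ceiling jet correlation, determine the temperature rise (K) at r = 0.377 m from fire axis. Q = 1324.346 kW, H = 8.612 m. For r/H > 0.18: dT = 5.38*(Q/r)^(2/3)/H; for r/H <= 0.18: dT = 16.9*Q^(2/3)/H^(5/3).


r/H = 0.377 / 8.612 = 0.043776
r/H <= 0.18, so dT = 16.9*Q^(2/3)/H^(5/3)
Q^(2/3) = 120.60
H^(5/3) = 36.183
dT = 16.9 * 120.60 / 36.183 = 56.327 K

56.327 K


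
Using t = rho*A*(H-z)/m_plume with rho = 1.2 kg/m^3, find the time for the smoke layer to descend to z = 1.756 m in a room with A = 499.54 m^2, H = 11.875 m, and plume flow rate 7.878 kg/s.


H - z = 10.119 m
t = 1.2 * 499.54 * 10.119 / 7.878 = 769.97 s

769.97 s


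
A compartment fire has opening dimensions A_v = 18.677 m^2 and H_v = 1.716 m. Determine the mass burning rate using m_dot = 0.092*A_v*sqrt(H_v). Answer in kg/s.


sqrt(H_v) = 1.3100
m_dot = 0.092 * 18.677 * 1.3100 = 2.2509 kg/s

2.2509 kg/s


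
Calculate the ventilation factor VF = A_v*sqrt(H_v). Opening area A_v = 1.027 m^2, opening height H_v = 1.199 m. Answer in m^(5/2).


sqrt(H_v) = 1.0950
VF = 1.027 * 1.0950 = 1.1246 m^(5/2)

1.1246 m^(5/2)


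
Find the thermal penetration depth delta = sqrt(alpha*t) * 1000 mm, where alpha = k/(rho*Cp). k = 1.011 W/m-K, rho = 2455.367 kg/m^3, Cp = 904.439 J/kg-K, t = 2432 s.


alpha = 1.011 / (2455.367 * 904.439) = 4.5526e-07 m^2/s
alpha * t = 0.0011072
delta = sqrt(0.0011072) * 1000 = 33.274 mm

33.274 mm


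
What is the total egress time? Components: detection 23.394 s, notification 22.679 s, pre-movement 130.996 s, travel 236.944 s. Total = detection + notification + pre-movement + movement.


Total = 23.394 + 22.679 + 130.996 + 236.944 = 414.013 s

414.013 s


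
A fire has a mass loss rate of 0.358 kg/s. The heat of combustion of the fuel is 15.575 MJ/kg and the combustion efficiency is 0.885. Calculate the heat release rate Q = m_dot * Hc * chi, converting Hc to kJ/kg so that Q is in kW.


Hc = 15.575 MJ/kg = 15.575 * 1000 kJ/kg = 15575 kJ/kg
Q = 0.358 kg/s * 15575 kJ/kg * 0.885 = 4934.6 kW

4934.6 kW


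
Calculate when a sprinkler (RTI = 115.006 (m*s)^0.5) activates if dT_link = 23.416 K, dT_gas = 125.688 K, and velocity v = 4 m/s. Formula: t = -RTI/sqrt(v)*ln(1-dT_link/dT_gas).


dT_link/dT_gas = 0.18630
ln(1 - 0.18630) = -0.20617
t = -115.006 / sqrt(4) * -0.20617 = 11.855 s

11.855 s


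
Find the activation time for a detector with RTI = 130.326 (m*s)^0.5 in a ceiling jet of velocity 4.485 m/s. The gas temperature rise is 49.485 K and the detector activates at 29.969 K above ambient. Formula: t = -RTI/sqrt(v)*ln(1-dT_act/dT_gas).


dT_act/dT_gas = 0.60562
ln(1 - 0.60562) = -0.93043
t = -130.326 / sqrt(4.485) * -0.93043 = 57.258 s

57.258 s


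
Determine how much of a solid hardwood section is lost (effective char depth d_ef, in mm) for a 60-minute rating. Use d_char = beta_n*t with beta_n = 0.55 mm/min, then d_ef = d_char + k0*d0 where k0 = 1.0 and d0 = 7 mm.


d_char = 0.55 * 60 = 33 mm
d_ef = 33 + 1.0*7 = 40 mm

40 mm


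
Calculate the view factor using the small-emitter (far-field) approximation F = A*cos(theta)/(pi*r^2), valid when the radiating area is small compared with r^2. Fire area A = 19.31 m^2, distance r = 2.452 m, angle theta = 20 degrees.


cos(20 deg) = 0.93969
pi*r^2 = 18.888
F = 19.31 * 0.93969 / 18.888 = 0.96068

0.96068


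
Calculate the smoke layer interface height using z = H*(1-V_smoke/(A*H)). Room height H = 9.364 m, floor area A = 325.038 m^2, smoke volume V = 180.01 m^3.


V/(A*H) = 0.059143
1 - 0.059143 = 0.94086
z = 9.364 * 0.94086 = 8.8102 m

8.8102 m


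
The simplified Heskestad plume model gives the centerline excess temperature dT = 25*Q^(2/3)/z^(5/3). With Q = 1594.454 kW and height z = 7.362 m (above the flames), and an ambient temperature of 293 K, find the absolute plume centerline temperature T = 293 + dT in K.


Q^(2/3) = 136.48
z^(5/3) = 27.861
dT = 25 * 136.48 / 27.861 = 122.47 K
T = 293 + 122.47 = 415.47 K

415.47 K


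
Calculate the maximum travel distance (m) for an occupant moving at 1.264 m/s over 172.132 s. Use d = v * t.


d = 1.264 * 172.132 = 217.57 m

217.57 m


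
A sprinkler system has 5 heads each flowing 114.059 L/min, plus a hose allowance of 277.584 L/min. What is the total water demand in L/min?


Sprinkler demand = 5 * 114.059 = 570.295 L/min
Total = 570.295 + 277.584 = 847.879 L/min

847.879 L/min


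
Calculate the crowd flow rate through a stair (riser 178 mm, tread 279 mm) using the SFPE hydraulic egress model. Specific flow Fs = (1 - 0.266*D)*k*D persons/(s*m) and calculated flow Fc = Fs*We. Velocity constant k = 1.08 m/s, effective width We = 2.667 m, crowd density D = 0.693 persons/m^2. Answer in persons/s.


1 - 0.266*D = 1 - 0.266*0.693 = 0.81566
Fs = 0.81566 * 1.08 * 0.693 = 0.61047 persons/(s*m)
Fc = 0.61047 * 2.667 = 1.6281 persons/s

1.6281 persons/s


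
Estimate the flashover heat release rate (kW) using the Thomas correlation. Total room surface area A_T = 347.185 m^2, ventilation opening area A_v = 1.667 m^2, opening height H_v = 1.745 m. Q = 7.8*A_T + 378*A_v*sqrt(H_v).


7.8*A_T = 2708.043
sqrt(H_v) = 1.3210
378*A_v*sqrt(H_v) = 832.39
Q = 2708.043 + 832.39 = 3540.4 kW

3540.4 kW


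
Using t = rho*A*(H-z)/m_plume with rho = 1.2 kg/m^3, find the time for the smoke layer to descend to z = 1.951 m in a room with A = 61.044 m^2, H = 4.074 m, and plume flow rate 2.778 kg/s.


H - z = 2.123 m
t = 1.2 * 61.044 * 2.123 / 2.778 = 55.981 s

55.981 s


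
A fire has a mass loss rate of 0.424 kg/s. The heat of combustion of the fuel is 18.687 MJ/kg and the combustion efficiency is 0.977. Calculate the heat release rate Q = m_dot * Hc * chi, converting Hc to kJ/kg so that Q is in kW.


Hc = 18.687 MJ/kg = 18.687 * 1000 kJ/kg = 18687 kJ/kg
Q = 0.424 kg/s * 18687 kJ/kg * 0.977 = 7741.1 kW

7741.1 kW


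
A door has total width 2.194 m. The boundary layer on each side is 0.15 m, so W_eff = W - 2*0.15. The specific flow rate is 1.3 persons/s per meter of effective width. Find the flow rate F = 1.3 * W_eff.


W_eff = 2.194 - 0.30 = 1.894 m
F = 1.3 * 1.894 = 2.4622 persons/s

2.4622 persons/s


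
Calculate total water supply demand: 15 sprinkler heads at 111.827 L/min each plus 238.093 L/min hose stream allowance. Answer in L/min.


Sprinkler demand = 15 * 111.827 = 1677.405 L/min
Total = 1677.405 + 238.093 = 1915.498 L/min

1915.498 L/min


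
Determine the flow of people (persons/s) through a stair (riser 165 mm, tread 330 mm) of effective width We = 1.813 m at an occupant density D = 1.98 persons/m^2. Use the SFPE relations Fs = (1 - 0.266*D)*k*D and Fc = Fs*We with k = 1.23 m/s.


1 - 0.266*D = 1 - 0.266*1.98 = 0.47332
Fs = 0.47332 * 1.23 * 1.98 = 1.1527 persons/(s*m)
Fc = 1.1527 * 1.813 = 2.0899 persons/s

2.0899 persons/s


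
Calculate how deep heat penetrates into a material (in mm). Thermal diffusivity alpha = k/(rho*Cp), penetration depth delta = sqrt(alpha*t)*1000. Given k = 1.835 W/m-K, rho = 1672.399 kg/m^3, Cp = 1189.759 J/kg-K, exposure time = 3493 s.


alpha = 1.835 / (1672.399 * 1189.759) = 9.2223e-07 m^2/s
alpha * t = 0.0032213
delta = sqrt(0.0032213) * 1000 = 56.757 mm

56.757 mm


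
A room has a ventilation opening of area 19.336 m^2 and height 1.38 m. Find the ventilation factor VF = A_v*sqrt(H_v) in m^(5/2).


sqrt(H_v) = 1.1747
VF = 19.336 * 1.1747 = 22.715 m^(5/2)

22.715 m^(5/2)


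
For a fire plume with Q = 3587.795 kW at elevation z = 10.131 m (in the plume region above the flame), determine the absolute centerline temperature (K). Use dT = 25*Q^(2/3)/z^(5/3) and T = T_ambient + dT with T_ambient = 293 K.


Q^(2/3) = 234.36
z^(5/3) = 47.434
dT = 25 * 234.36 / 47.434 = 123.52 K
T = 293 + 123.52 = 416.52 K

416.52 K


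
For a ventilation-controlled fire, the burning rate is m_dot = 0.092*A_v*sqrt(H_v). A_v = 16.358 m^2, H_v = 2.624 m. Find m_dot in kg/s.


sqrt(H_v) = 1.6199
m_dot = 0.092 * 16.358 * 1.6199 = 2.4378 kg/s

2.4378 kg/s


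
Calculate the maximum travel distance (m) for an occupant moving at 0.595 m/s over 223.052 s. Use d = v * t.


d = 0.595 * 223.052 = 132.72 m

132.72 m


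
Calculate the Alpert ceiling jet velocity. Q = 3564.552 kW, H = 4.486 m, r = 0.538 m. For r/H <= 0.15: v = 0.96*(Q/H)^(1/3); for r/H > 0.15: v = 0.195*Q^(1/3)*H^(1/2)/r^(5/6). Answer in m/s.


r/H = 0.538 / 4.486 = 0.11993
r/H <= 0.15, so v = 0.96*(Q/H)^(1/3)
Q/H = 794.59
(Q/H)^(1/3) = 9.2622
v = 0.96 * 9.2622 = 8.8917 m/s

8.8917 m/s


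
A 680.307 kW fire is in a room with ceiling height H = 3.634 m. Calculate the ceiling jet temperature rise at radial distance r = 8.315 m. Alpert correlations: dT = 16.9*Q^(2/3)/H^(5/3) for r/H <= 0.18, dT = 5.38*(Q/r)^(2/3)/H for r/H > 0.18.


r/H = 8.315 / 3.634 = 2.2881
r/H > 0.18, so dT = 5.38*(Q/r)^(2/3)/H
Q/r = 81.817
(Q/r)^(2/3) = 18.846
dT = 5.38 * 18.846 / 3.634 = 27.901 K

27.901 K


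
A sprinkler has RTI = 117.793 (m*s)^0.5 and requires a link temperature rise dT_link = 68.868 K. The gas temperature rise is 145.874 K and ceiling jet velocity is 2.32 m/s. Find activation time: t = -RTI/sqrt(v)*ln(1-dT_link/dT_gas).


dT_link/dT_gas = 0.47211
ln(1 - 0.47211) = -0.63886
t = -117.793 / sqrt(2.32) * -0.63886 = 49.406 s

49.406 s


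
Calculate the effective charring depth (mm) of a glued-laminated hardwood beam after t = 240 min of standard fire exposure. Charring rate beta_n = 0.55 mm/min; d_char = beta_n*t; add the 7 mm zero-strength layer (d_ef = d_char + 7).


d_char = 0.55 * 240 = 132 mm
d_ef = 132 + 1.0*7 = 139 mm

139 mm


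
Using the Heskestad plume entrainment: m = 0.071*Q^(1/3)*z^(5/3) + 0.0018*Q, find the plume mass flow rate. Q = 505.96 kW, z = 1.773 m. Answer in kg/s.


Q^(1/3) = 7.9684
z^(5/3) = 2.5973
First term = 0.071 * 7.9684 * 2.5973 = 1.4694
Second term = 0.0018 * 505.96 = 0.91073
m = 2.3801 kg/s

2.3801 kg/s


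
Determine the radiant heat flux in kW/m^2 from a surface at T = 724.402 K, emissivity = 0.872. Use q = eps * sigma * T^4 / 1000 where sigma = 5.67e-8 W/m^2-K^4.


T^4 = 2.7537e+11
q = 0.872 * 5.67e-8 * 2.7537e+11 / 1000 = 13.615 kW/m^2

13.615 kW/m^2


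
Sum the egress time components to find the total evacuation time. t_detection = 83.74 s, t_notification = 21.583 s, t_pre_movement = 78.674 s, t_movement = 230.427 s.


Total = 83.74 + 21.583 + 78.674 + 230.427 = 414.424 s

414.424 s


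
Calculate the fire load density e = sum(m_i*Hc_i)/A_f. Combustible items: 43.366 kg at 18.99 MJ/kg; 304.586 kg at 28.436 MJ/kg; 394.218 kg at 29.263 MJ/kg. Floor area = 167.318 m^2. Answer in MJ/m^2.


Total energy = 43.366*18.99 + 304.586*28.436 + 394.218*29.263
= 823.5203 + 8661.207 + 11536.00
= 21020.73 MJ
e = 21020.73 / 167.318 = 125.63 MJ/m^2

125.63 MJ/m^2


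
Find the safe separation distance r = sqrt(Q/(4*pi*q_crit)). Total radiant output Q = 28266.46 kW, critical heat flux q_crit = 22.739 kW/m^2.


4*pi*q_crit = 285.75
Q/(4*pi*q_crit) = 98.921
r = sqrt(98.921) = 9.9459 m

9.9459 m


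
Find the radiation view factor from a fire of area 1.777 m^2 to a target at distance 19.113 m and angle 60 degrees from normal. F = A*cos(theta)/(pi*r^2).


cos(60 deg) = 0.5
pi*r^2 = 1147.6
F = 1.777 * 0.5 / 1147.6 = 0.00077419

0.00077419


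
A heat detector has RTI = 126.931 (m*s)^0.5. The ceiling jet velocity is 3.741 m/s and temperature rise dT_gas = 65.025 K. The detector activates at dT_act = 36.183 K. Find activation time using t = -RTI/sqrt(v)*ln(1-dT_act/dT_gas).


dT_act/dT_gas = 0.55645
ln(1 - 0.55645) = -0.81294
t = -126.931 / sqrt(3.741) * -0.81294 = 53.350 s

53.350 s


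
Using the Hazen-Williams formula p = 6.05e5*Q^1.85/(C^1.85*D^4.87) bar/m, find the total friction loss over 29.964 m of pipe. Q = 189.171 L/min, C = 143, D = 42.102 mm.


Q^1.85 = 16300
C^1.85 = 9713.4
D^4.87 = 8.1349e+07
p/m = 0.012480 bar/m
p_total = 0.012480 * 29.964 = 0.37395 bar

0.37395 bar


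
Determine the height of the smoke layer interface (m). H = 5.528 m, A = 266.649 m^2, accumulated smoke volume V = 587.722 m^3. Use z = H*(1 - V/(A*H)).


V/(A*H) = 0.39872
1 - 0.39872 = 0.60128
z = 5.528 * 0.60128 = 3.3239 m

3.3239 m


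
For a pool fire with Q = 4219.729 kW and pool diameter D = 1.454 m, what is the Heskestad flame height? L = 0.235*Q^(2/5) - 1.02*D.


Q^(2/5) = 28.191
0.235 * Q^(2/5) = 6.6249
1.02 * D = 1.4831
L = 5.1419 m

5.1419 m


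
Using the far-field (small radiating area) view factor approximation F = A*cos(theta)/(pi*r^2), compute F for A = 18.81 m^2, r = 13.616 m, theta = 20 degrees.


cos(20 deg) = 0.93969
pi*r^2 = 582.44
F = 18.81 * 0.93969 / 582.44 = 0.030348

0.030348


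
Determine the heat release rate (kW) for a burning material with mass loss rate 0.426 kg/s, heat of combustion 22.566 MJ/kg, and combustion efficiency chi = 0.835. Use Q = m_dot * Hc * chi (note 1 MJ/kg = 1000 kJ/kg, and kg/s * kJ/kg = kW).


Hc = 22.566 MJ/kg = 22.566 * 1000 kJ/kg = 22566 kJ/kg
Q = 0.426 kg/s * 22566 kJ/kg * 0.835 = 8027.0 kW

8027.0 kW


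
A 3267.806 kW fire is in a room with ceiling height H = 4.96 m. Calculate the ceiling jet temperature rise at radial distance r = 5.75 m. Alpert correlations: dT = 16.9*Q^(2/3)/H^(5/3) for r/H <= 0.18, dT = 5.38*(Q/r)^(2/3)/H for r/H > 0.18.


r/H = 5.75 / 4.96 = 1.1593
r/H > 0.18, so dT = 5.38*(Q/r)^(2/3)/H
Q/r = 568.31
(Q/r)^(2/3) = 68.611
dT = 5.38 * 68.611 / 4.96 = 74.421 K

74.421 K


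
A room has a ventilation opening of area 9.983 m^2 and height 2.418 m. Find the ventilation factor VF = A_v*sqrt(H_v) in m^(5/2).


sqrt(H_v) = 1.5550
VF = 9.983 * 1.5550 = 15.523 m^(5/2)

15.523 m^(5/2)


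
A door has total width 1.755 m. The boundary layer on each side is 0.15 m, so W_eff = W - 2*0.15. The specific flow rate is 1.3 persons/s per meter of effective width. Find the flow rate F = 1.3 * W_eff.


W_eff = 1.755 - 0.30 = 1.455 m
F = 1.3 * 1.455 = 1.8915 persons/s

1.8915 persons/s


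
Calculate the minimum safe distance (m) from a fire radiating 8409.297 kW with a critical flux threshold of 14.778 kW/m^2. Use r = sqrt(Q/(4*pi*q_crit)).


4*pi*q_crit = 185.71
Q/(4*pi*q_crit) = 45.283
r = sqrt(45.283) = 6.7293 m

6.7293 m


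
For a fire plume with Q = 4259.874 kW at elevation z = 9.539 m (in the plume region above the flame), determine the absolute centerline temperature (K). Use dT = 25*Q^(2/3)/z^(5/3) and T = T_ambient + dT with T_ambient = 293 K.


Q^(2/3) = 262.78
z^(5/3) = 42.905
dT = 25 * 262.78 / 42.905 = 153.12 K
T = 293 + 153.12 = 446.12 K

446.12 K


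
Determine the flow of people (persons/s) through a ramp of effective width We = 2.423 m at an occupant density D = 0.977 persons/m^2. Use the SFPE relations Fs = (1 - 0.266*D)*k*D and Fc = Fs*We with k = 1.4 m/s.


1 - 0.266*D = 1 - 0.266*0.977 = 0.74012
Fs = 0.74012 * 1.4 * 0.977 = 1.0123 persons/(s*m)
Fc = 1.0123 * 2.423 = 2.4529 persons/s

2.4529 persons/s


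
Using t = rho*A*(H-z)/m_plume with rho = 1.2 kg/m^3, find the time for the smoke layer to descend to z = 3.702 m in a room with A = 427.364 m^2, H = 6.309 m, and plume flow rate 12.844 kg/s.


H - z = 2.607 m
t = 1.2 * 427.364 * 2.607 / 12.844 = 104.09 s

104.09 s


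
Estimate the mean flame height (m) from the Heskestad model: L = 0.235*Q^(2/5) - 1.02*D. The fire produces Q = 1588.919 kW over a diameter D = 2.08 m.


Q^(2/5) = 19.074
0.235 * Q^(2/5) = 4.4824
1.02 * D = 2.1216
L = 2.3608 m

2.3608 m


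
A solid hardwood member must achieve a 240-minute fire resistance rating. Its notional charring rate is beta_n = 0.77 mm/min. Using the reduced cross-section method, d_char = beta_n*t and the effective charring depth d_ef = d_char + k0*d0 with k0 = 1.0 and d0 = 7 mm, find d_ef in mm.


d_char = 0.77 * 240 = 184.8 mm
d_ef = 184.8 + 1.0*7 = 191.8 mm

191.8 mm


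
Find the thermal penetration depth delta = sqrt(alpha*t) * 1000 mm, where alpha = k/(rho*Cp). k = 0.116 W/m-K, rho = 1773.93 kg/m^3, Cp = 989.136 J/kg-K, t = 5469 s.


alpha = 0.116 / (1773.93 * 989.136) = 6.6110e-08 m^2/s
alpha * t = 0.00036155
delta = sqrt(0.00036155) * 1000 = 19.015 mm

19.015 mm


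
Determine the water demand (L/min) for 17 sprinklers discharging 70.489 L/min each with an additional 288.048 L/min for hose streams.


Sprinkler demand = 17 * 70.489 = 1198.313 L/min
Total = 1198.313 + 288.048 = 1486.361 L/min

1486.361 L/min


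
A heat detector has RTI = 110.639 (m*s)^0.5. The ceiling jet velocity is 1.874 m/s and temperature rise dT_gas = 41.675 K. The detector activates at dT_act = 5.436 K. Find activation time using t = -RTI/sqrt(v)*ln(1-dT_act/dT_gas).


dT_act/dT_gas = 0.13044
ln(1 - 0.13044) = -0.13977
t = -110.639 / sqrt(1.874) * -0.13977 = 11.296 s

11.296 s


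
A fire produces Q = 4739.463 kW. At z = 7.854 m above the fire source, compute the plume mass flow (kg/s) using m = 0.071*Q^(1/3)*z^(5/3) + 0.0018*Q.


Q^(1/3) = 16.797
z^(5/3) = 31.033
First term = 0.071 * 16.797 * 31.033 = 37.010
Second term = 0.0018 * 4739.463 = 8.5310
m = 45.541 kg/s

45.541 kg/s


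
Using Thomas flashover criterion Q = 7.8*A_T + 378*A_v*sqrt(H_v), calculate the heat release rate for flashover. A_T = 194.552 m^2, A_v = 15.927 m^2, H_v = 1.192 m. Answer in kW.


7.8*A_T = 1517.5
sqrt(H_v) = 1.0918
378*A_v*sqrt(H_v) = 6573.0
Q = 1517.5 + 6573.0 = 8090.5 kW

8090.5 kW


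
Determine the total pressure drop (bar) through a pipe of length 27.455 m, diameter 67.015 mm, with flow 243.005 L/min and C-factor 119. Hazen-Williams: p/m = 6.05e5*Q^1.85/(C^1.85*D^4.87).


Q^1.85 = 25905
C^1.85 = 6914.5
D^4.87 = 7.8245e+08
p/m = 0.0028968 bar/m
p_total = 0.0028968 * 27.455 = 0.079533 bar

0.079533 bar


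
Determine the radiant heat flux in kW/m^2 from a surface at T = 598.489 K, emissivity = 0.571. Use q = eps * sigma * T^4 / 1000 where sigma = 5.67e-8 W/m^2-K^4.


T^4 = 1.2830e+11
q = 0.571 * 5.67e-8 * 1.2830e+11 / 1000 = 4.1538 kW/m^2

4.1538 kW/m^2


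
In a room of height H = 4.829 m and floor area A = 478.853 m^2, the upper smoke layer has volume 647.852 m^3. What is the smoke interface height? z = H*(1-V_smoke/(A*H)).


V/(A*H) = 0.28017
1 - 0.28017 = 0.71983
z = 4.829 * 0.71983 = 3.4761 m

3.4761 m


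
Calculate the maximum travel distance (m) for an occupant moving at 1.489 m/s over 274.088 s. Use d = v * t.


d = 1.489 * 274.088 = 408.12 m

408.12 m


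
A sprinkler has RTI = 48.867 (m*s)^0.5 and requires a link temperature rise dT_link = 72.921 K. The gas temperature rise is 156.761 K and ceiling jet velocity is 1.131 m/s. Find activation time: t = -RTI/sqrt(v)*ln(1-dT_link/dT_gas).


dT_link/dT_gas = 0.46517
ln(1 - 0.46517) = -0.62581
t = -48.867 / sqrt(1.131) * -0.62581 = 28.756 s

28.756 s


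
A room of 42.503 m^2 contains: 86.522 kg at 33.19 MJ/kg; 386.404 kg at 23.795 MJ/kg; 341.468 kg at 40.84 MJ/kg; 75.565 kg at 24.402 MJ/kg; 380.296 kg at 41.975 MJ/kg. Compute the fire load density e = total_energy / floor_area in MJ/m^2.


Total energy = 86.522*33.19 + 386.404*23.795 + 341.468*40.84 + 75.565*24.402 + 380.296*41.975
= 2871.665 + 9194.483 + 13945.55 + 1843.937 + 15962.92
= 43818.56 MJ
e = 43818.56 / 42.503 = 1031.0 MJ/m^2

1031.0 MJ/m^2


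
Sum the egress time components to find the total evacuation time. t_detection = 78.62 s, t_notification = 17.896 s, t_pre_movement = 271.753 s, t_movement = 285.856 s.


Total = 78.62 + 17.896 + 271.753 + 285.856 = 654.125 s

654.125 s


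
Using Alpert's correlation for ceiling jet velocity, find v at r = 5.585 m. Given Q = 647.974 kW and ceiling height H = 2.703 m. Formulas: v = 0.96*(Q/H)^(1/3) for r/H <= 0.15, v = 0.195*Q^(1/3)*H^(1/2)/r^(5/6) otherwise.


r/H = 5.585 / 2.703 = 2.0662
r/H > 0.15, so v = 0.195*Q^(1/3)*H^(1/2)/r^(5/6)
Q^(1/3) = 8.6534
H^(1/2) = 1.6441
r^(5/6) = 4.1929
v = 0.195 * 8.6534 * 1.6441 / 4.1929 = 0.66164 m/s

0.66164 m/s


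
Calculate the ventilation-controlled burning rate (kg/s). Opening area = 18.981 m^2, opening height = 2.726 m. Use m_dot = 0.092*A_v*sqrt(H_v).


sqrt(H_v) = 1.6511
m_dot = 0.092 * 18.981 * 1.6511 = 2.8832 kg/s

2.8832 kg/s


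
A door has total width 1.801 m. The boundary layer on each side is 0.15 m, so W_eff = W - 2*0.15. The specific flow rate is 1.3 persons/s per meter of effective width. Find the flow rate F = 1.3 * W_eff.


W_eff = 1.801 - 0.30 = 1.501 m
F = 1.3 * 1.501 = 1.9513 persons/s

1.9513 persons/s


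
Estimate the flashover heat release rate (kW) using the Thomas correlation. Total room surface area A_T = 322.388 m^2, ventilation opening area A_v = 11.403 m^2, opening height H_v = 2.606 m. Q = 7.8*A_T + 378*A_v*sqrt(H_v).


7.8*A_T = 2514.6
sqrt(H_v) = 1.6143
378*A_v*sqrt(H_v) = 6958.2
Q = 2514.6 + 6958.2 = 9472.8 kW

9472.8 kW


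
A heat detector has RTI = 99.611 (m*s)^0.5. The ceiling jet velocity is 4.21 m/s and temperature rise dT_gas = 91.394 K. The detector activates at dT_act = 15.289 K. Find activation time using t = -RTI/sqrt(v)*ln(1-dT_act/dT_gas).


dT_act/dT_gas = 0.16729
ln(1 - 0.16729) = -0.18307
t = -99.611 / sqrt(4.21) * -0.18307 = 8.8874 s

8.8874 s


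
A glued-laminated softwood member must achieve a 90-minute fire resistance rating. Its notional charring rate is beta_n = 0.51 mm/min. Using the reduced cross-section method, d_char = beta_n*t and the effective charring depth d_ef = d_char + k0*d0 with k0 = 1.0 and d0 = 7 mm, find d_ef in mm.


d_char = 0.51 * 90 = 45.9 mm
d_ef = 45.9 + 1.0*7 = 52.9 mm

52.9 mm


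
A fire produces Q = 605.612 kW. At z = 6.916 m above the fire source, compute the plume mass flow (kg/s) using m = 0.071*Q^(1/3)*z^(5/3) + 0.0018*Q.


Q^(1/3) = 8.4605
z^(5/3) = 25.105
First term = 0.071 * 8.4605 * 25.105 = 15.080
Second term = 0.0018 * 605.612 = 1.0901
m = 16.171 kg/s

16.171 kg/s


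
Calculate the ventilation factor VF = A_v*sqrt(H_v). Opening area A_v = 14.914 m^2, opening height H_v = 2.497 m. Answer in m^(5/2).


sqrt(H_v) = 1.5802
VF = 14.914 * 1.5802 = 23.567 m^(5/2)

23.567 m^(5/2)


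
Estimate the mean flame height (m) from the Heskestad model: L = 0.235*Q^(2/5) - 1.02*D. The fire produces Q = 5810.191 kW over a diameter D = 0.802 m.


Q^(2/5) = 32.039
0.235 * Q^(2/5) = 7.5291
1.02 * D = 0.81804
L = 6.7111 m

6.7111 m


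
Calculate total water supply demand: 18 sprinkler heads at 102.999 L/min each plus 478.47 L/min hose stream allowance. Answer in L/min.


Sprinkler demand = 18 * 102.999 = 1853.982 L/min
Total = 1853.982 + 478.47 = 2332.452 L/min

2332.452 L/min


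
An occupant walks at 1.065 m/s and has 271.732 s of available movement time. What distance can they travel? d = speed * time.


d = 1.065 * 271.732 = 289.39 m

289.39 m


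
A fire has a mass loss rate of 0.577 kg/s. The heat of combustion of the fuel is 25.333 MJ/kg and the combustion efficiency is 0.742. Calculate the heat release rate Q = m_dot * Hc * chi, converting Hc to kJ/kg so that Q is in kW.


Hc = 25.333 MJ/kg = 25.333 * 1000 kJ/kg = 25333 kJ/kg
Q = 0.577 kg/s * 25333 kJ/kg * 0.742 = 10846 kW

10846 kW


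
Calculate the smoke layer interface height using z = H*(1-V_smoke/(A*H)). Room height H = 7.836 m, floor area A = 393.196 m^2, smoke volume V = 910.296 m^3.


V/(A*H) = 0.29545
1 - 0.29545 = 0.70455
z = 7.836 * 0.70455 = 5.5209 m

5.5209 m


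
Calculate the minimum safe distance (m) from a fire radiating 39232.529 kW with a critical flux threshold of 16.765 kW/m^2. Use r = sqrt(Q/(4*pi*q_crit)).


4*pi*q_crit = 210.68
Q/(4*pi*q_crit) = 186.22
r = sqrt(186.22) = 13.646 m

13.646 m


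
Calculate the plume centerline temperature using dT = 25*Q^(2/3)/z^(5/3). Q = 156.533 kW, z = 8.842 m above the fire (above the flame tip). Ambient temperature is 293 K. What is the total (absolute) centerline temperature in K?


Q^(2/3) = 29.045
z^(5/3) = 37.808
dT = 25 * 29.045 / 37.808 = 19.206 K
T = 293 + 19.206 = 312.21 K

312.21 K


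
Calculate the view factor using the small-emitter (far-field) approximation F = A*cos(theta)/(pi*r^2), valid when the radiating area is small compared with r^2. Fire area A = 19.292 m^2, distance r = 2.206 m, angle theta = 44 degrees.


cos(44 deg) = 0.71934
pi*r^2 = 15.288
F = 19.292 * 0.71934 / 15.288 = 0.90772

0.90772


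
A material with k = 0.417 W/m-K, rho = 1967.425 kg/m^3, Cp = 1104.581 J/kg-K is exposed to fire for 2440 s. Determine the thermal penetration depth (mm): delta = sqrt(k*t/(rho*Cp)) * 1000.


alpha = 0.417 / (1967.425 * 1104.581) = 1.9188e-07 m^2/s
alpha * t = 0.00046820
delta = sqrt(0.00046820) * 1000 = 21.638 mm

21.638 mm


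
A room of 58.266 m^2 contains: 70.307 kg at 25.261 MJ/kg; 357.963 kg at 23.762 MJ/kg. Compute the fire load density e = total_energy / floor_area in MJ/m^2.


Total energy = 70.307*25.261 + 357.963*23.762
= 1776.025 + 8505.917
= 10281.94 MJ
e = 10281.94 / 58.266 = 176.47 MJ/m^2

176.47 MJ/m^2


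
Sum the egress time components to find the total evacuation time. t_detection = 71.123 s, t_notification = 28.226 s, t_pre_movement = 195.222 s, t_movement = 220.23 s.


Total = 71.123 + 28.226 + 195.222 + 220.23 = 514.801 s

514.801 s


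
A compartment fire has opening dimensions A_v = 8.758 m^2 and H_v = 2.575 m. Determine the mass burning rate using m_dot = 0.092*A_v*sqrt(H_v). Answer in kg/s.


sqrt(H_v) = 1.6047
m_dot = 0.092 * 8.758 * 1.6047 = 1.2929 kg/s

1.2929 kg/s


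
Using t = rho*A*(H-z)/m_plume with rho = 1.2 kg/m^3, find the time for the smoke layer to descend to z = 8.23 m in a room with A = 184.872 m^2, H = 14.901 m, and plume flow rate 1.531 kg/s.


H - z = 6.671 m
t = 1.2 * 184.872 * 6.671 / 1.531 = 966.65 s

966.65 s


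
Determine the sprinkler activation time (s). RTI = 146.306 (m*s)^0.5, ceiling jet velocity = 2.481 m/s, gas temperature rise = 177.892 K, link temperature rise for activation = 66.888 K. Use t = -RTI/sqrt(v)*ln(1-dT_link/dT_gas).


dT_link/dT_gas = 0.37600
ln(1 - 0.37600) = -0.47161
t = -146.306 / sqrt(2.481) * -0.47161 = 43.806 s

43.806 s


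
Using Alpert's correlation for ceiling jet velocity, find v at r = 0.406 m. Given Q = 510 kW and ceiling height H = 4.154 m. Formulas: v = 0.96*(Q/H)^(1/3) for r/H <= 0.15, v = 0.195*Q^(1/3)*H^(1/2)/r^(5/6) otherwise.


r/H = 0.406 / 4.154 = 0.097737
r/H <= 0.15, so v = 0.96*(Q/H)^(1/3)
Q/H = 122.77
(Q/H)^(1/3) = 4.9701
v = 0.96 * 4.9701 = 4.7713 m/s

4.7713 m/s


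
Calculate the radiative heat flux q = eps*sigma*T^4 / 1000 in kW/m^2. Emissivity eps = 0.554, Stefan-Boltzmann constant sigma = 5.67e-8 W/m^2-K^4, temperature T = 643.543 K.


T^4 = 1.7152e+11
q = 0.554 * 5.67e-8 * 1.7152e+11 / 1000 = 5.3877 kW/m^2

5.3877 kW/m^2


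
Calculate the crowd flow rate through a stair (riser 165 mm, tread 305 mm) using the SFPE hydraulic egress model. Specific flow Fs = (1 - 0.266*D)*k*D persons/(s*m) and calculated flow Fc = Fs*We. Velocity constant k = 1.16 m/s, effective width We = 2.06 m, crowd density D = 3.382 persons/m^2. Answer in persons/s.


1 - 0.266*D = 1 - 0.266*3.382 = 0.10039
Fs = 0.10039 * 1.16 * 3.382 = 0.39383 persons/(s*m)
Fc = 0.39383 * 2.06 = 0.81130 persons/s

0.81130 persons/s


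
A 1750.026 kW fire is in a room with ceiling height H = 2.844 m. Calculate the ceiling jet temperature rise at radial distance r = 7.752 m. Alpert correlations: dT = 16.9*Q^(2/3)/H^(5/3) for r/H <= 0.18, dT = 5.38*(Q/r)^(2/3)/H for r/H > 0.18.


r/H = 7.752 / 2.844 = 2.7257
r/H > 0.18, so dT = 5.38*(Q/r)^(2/3)/H
Q/r = 225.75
(Q/r)^(2/3) = 37.076
dT = 5.38 * 37.076 / 2.844 = 70.136 K

70.136 K


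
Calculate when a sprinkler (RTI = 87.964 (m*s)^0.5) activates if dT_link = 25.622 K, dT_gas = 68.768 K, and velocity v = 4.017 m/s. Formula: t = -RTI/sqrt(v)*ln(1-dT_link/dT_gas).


dT_link/dT_gas = 0.37259
ln(1 - 0.37259) = -0.46615
t = -87.964 / sqrt(4.017) * -0.46615 = 20.459 s

20.459 s


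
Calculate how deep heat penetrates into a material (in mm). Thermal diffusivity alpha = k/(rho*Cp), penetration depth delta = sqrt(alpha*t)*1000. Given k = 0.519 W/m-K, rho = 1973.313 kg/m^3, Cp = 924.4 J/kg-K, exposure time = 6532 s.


alpha = 0.519 / (1973.313 * 924.4) = 2.8452e-07 m^2/s
alpha * t = 0.0018585
delta = sqrt(0.0018585) * 1000 = 43.110 mm

43.110 mm


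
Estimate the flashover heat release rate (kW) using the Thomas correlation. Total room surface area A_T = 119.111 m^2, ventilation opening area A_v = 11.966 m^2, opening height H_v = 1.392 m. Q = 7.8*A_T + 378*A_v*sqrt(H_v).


7.8*A_T = 929.07
sqrt(H_v) = 1.1798
378*A_v*sqrt(H_v) = 5336.5
Q = 929.07 + 5336.5 = 6265.6 kW

6265.6 kW


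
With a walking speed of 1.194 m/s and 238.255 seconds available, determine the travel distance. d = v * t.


d = 1.194 * 238.255 = 284.48 m

284.48 m


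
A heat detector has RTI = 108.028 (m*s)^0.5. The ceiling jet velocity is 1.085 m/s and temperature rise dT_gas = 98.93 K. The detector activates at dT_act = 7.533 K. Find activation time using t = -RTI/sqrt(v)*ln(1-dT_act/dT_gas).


dT_act/dT_gas = 0.076145
ln(1 - 0.076145) = -0.079200
t = -108.028 / sqrt(1.085) * -0.079200 = 8.2138 s

8.2138 s


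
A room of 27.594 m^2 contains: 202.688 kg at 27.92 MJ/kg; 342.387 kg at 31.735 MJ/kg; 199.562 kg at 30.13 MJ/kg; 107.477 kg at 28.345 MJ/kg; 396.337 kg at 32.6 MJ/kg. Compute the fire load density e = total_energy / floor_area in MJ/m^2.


Total energy = 202.688*27.92 + 342.387*31.735 + 199.562*30.13 + 107.477*28.345 + 396.337*32.6
= 5659.049 + 10865.65 + 6012.803 + 3046.436 + 12920.59
= 38504.53 MJ
e = 38504.53 / 27.594 = 1395.4 MJ/m^2

1395.4 MJ/m^2


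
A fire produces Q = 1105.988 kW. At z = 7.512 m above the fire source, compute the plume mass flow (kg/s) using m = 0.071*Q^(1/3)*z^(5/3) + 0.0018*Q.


Q^(1/3) = 10.341
z^(5/3) = 28.813
First term = 0.071 * 10.341 * 28.813 = 21.156
Second term = 0.0018 * 1105.988 = 1.9908
m = 23.147 kg/s

23.147 kg/s


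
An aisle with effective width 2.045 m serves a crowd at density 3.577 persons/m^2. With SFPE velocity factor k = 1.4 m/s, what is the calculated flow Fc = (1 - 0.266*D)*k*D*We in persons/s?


1 - 0.266*D = 1 - 0.266*3.577 = 0.048518
Fs = 0.048518 * 1.4 * 3.577 = 0.24297 persons/(s*m)
Fc = 0.24297 * 2.045 = 0.49687 persons/s

0.49687 persons/s


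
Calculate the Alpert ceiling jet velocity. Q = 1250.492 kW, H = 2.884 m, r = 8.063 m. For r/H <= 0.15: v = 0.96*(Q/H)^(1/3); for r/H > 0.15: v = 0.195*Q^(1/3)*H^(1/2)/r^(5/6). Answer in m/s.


r/H = 8.063 / 2.884 = 2.7958
r/H > 0.15, so v = 0.195*Q^(1/3)*H^(1/2)/r^(5/6)
Q^(1/3) = 10.774
H^(1/2) = 1.6982
r^(5/6) = 5.6940
v = 0.195 * 10.774 * 1.6982 / 5.6940 = 0.62658 m/s

0.62658 m/s


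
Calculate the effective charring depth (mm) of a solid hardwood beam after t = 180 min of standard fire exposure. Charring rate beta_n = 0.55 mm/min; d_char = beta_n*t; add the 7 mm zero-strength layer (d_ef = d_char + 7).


d_char = 0.55 * 180 = 99 mm
d_ef = 99 + 1.0*7 = 106 mm

106 mm


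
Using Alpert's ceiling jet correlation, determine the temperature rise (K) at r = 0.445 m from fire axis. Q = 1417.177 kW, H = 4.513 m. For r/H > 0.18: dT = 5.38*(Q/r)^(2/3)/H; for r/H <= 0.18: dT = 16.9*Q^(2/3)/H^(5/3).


r/H = 0.445 / 4.513 = 0.098604
r/H <= 0.18, so dT = 16.9*Q^(2/3)/H^(5/3)
Q^(2/3) = 126.17
H^(5/3) = 12.325
dT = 16.9 * 126.17 / 12.325 = 173.01 K

173.01 K


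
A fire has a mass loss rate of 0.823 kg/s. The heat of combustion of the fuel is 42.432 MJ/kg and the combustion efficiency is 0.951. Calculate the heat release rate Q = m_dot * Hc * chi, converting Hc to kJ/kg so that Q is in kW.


Hc = 42.432 MJ/kg = 42.432 * 1000 kJ/kg = 42432 kJ/kg
Q = 0.823 kg/s * 42432 kJ/kg * 0.951 = 33210 kW

33210 kW


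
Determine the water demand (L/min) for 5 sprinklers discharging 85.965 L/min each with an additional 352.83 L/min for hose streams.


Sprinkler demand = 5 * 85.965 = 429.825 L/min
Total = 429.825 + 352.83 = 782.655 L/min

782.655 L/min


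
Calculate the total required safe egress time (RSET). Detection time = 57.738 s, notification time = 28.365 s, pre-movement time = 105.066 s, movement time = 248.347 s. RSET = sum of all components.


Total = 57.738 + 28.365 + 105.066 + 248.347 = 439.516 s

439.516 s


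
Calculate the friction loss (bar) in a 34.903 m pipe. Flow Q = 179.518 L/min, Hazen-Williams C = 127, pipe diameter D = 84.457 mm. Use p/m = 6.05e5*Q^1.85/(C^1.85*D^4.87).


Q^1.85 = 14794
C^1.85 = 7799.0
D^4.87 = 2.4139e+09
p/m = 0.00047545 bar/m
p_total = 0.00047545 * 34.903 = 0.016595 bar

0.016595 bar


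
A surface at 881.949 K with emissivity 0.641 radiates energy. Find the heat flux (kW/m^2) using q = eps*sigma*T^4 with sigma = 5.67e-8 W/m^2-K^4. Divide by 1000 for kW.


T^4 = 6.0503e+11
q = 0.641 * 5.67e-8 * 6.0503e+11 / 1000 = 21.989 kW/m^2

21.989 kW/m^2


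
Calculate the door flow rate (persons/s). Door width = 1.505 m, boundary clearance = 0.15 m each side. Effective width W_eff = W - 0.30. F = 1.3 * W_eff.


W_eff = 1.505 - 0.30 = 1.205 m
F = 1.3 * 1.205 = 1.5665 persons/s

1.5665 persons/s


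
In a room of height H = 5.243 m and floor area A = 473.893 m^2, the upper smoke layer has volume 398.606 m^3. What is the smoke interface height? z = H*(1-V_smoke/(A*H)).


V/(A*H) = 0.16043
1 - 0.16043 = 0.83957
z = 5.243 * 0.83957 = 4.4019 m

4.4019 m


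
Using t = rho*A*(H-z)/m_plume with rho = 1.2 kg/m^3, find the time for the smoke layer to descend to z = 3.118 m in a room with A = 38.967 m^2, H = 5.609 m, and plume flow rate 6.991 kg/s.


H - z = 2.491 m
t = 1.2 * 38.967 * 2.491 / 6.991 = 16.661 s

16.661 s


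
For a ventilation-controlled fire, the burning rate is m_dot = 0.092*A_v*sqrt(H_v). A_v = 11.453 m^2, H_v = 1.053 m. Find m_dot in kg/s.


sqrt(H_v) = 1.0262
m_dot = 0.092 * 11.453 * 1.0262 = 1.0812 kg/s

1.0812 kg/s


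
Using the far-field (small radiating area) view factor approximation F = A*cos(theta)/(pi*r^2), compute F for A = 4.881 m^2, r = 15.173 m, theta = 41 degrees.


cos(41 deg) = 0.75471
pi*r^2 = 723.26
F = 4.881 * 0.75471 / 723.26 = 0.0050933

0.0050933


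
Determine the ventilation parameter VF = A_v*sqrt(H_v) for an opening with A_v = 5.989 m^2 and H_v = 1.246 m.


sqrt(H_v) = 1.1162
VF = 5.989 * 1.1162 = 6.6852 m^(5/2)

6.6852 m^(5/2)


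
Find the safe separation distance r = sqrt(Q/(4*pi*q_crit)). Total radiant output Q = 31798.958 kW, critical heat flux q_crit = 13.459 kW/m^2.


4*pi*q_crit = 169.13
Q/(4*pi*q_crit) = 188.01
r = sqrt(188.01) = 13.712 m

13.712 m


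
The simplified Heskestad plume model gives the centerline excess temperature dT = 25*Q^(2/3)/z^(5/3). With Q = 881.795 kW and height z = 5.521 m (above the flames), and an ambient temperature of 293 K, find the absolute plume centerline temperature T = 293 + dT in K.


Q^(2/3) = 91.956
z^(5/3) = 17.246
dT = 25 * 91.956 / 17.246 = 133.30 K
T = 293 + 133.30 = 426.30 K

426.30 K


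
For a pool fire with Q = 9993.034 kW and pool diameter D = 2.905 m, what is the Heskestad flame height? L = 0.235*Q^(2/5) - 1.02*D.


Q^(2/5) = 39.800
0.235 * Q^(2/5) = 9.3529
1.02 * D = 2.9631
L = 6.3898 m

6.3898 m


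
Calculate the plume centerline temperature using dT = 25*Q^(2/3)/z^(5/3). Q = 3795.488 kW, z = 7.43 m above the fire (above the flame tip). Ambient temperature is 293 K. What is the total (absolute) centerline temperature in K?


Q^(2/3) = 243.32
z^(5/3) = 28.291
dT = 25 * 243.32 / 28.291 = 215.02 K
T = 293 + 215.02 = 508.02 K

508.02 K


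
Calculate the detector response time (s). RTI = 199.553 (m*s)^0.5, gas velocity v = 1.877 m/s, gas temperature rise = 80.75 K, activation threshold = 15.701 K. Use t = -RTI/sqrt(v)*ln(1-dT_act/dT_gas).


dT_act/dT_gas = 0.19444
ln(1 - 0.19444) = -0.21622
t = -199.553 / sqrt(1.877) * -0.21622 = 31.493 s

31.493 s


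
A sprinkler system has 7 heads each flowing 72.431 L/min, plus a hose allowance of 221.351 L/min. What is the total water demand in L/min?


Sprinkler demand = 7 * 72.431 = 507.017 L/min
Total = 507.017 + 221.351 = 728.368 L/min

728.368 L/min


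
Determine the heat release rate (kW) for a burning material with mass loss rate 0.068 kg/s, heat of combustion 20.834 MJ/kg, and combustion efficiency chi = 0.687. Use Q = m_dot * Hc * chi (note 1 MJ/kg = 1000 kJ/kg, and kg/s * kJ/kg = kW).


Hc = 20.834 MJ/kg = 20.834 * 1000 kJ/kg = 20834 kJ/kg
Q = 0.068 kg/s * 20834 kJ/kg * 0.687 = 973.28 kW

973.28 kW


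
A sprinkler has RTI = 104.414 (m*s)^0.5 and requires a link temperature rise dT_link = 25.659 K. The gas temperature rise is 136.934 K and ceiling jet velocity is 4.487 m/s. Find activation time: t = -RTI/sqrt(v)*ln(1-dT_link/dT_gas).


dT_link/dT_gas = 0.18738
ln(1 - 0.18738) = -0.20749
t = -104.414 / sqrt(4.487) * -0.20749 = 10.228 s

10.228 s


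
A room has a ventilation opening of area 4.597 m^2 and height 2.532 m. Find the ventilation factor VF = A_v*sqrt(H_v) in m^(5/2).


sqrt(H_v) = 1.5912
VF = 4.597 * 1.5912 = 7.3149 m^(5/2)

7.3149 m^(5/2)


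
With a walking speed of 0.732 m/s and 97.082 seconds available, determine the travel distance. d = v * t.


d = 0.732 * 97.082 = 71.064 m

71.064 m


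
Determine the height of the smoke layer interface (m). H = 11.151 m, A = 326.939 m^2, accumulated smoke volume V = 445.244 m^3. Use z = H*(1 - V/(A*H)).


V/(A*H) = 0.12213
1 - 0.12213 = 0.87787
z = 11.151 * 0.87787 = 9.7891 m

9.7891 m


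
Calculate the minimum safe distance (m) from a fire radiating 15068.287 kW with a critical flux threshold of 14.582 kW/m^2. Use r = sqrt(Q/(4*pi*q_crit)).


4*pi*q_crit = 183.24
Q/(4*pi*q_crit) = 82.231
r = sqrt(82.231) = 9.0681 m

9.0681 m
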